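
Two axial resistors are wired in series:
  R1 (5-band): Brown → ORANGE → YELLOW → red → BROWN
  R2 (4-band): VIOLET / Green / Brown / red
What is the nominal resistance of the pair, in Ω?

14150 Ω

R1: brown, orange, yellow → 134; red ×10^2 → 13400 Ω.
R2: violet, green → 75; brown ×10 → 750 Ω.
Series: 13400 + 750 = 14150 Ω.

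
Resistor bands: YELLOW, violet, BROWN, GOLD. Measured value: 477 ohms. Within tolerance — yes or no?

yes

Yellow → 4 (first significant figure)
Violet → 7 (second significant figure)
Brown → ×10 multiplier
Gold → ±5% tolerance
47 × 10 = 470 Ω
Allowed range: 446.5 Ω to 493.5 Ω.
477 ohms lies inside that range.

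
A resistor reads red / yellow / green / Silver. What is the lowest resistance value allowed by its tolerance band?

2160000 Ω

Red → 2 (first significant figure)
Yellow → 4 (second significant figure)
Green → ×10^5 multiplier
Silver → ±10% tolerance
24 × 100000 = 2400000 Ω
Lowest = 2400000 × (1 − 10/100) = 2160000 Ω.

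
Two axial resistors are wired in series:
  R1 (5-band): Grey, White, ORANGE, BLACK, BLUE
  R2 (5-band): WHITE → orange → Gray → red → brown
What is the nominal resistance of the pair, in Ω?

94693 Ω

R1: grey, white, orange → 893; black ×1 → 893 Ω.
R2: white, orange, grey → 938; red ×10^2 → 93800 Ω.
Series: 893 + 93800 = 94693 Ω.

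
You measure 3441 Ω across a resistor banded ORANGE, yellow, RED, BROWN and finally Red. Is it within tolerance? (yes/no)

yes

Orange → 3 (first significant figure)
Yellow → 4 (second significant figure)
Red → 2 (third significant figure)
Brown → ×10 multiplier
Red → ±2% tolerance
342 × 10 = 3420 Ω
Allowed range: 3351.6 Ω to 3488.4 Ω.
3441 Ω lies inside that range.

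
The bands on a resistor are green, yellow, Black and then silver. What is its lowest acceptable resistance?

48.6 Ω

Green → 5 (first significant figure)
Yellow → 4 (second significant figure)
Black → ×1 multiplier
Silver → ±10% tolerance
54 × 1 = 54 Ω
Lowest = 54 × (1 − 10/100) = 48.6 Ω.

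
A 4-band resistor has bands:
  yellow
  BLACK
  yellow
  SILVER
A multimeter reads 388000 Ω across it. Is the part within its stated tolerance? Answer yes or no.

Yellow → 4 (first significant figure)
Black → 0 (second significant figure)
Yellow → ×10^4 multiplier
Silver → ±10% tolerance
40 × 10000 = 400000 Ω
Allowed range: 360000 Ω to 440000 Ω.
388000 Ω lies inside that range.

yes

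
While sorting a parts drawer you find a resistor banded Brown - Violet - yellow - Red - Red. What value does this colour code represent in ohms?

Brown → 1 (first significant figure)
Violet → 7 (second significant figure)
Yellow → 4 (third significant figure)
Red → ×10^2 multiplier
174 × 100 = 17400 Ω

17400 Ω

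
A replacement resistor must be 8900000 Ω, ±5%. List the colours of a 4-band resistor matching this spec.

8900000 Ω = 89 × 10^5.
8 → grey
9 → white
Multiplier 10^5 → green.
±5% tolerance → gold.

grey, white, green, gold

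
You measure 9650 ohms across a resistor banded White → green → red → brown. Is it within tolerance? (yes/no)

no

White → 9 (first significant figure)
Green → 5 (second significant figure)
Red → ×10^2 multiplier
Brown → ±1% tolerance
95 × 100 = 9500 Ω
Allowed range: 9405 Ω to 9595 Ω.
9650 ohms lies outside that range.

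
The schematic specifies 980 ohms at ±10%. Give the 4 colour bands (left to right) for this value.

white, grey, brown, silver

980 Ω = 98 × 10^1.
9 → white
8 → grey
Multiplier 10^1 → brown.
±10% tolerance → silver.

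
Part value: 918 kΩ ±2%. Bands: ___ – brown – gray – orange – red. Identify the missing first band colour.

918000 Ω = 918 × 10^3.
The first band gives digit 9 of the significand, and 9 is white.

white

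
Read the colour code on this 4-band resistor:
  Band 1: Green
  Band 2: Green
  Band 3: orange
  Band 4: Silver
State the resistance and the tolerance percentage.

Green → 5 (first significant figure)
Green → 5 (second significant figure)
Orange → ×10^3 multiplier
Silver → ±10% tolerance
55 × 1000 = 55000 Ω

55000 Ω ±10%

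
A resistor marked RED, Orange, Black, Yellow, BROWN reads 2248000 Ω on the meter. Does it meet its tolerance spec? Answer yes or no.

Red → 2 (first significant figure)
Orange → 3 (second significant figure)
Black → 0 (third significant figure)
Yellow → ×10^4 multiplier
Brown → ±1% tolerance
230 × 10000 = 2300000 Ω
Allowed range: 2277000 Ω to 2323000 Ω.
2248000 Ω lies outside that range.

no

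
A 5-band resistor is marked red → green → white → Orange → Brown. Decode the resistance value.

259000 Ω

Red → 2 (first significant figure)
Green → 5 (second significant figure)
White → 9 (third significant figure)
Orange → ×10^3 multiplier
259 × 1000 = 259000 Ω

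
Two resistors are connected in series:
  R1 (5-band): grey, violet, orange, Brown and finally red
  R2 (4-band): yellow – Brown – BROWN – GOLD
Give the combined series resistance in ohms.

R1: grey, violet, orange → 873; brown ×10 → 8730 Ω.
R2: yellow, brown → 41; brown ×10 → 410 Ω.
Series: 8730 + 410 = 9140 Ω.

9140 Ω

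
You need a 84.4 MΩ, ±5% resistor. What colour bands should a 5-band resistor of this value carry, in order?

84400000 Ω = 844 × 10^5.
8 → grey
4 → yellow
4 → yellow
Multiplier 10^5 → green.
±5% tolerance → gold.

grey, yellow, yellow, green, gold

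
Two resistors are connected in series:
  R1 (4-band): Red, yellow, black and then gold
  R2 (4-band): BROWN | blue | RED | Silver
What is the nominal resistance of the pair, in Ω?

1624 Ω

R1: red, yellow → 24; black ×1 → 24 Ω.
R2: brown, blue → 16; red ×10^2 → 1600 Ω.
Series: 24 + 1600 = 1624 Ω.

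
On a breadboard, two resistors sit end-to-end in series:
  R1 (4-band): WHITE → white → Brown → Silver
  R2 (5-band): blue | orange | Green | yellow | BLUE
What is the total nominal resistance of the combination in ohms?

R1: white, white → 99; brown ×10 → 990 Ω.
R2: blue, orange, green → 635; yellow ×10^4 → 6350000 Ω.
Series: 990 + 6350000 = 6350990 Ω.

6350990 Ω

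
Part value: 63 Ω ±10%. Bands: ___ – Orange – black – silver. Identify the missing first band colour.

blue

63 Ω = 63 × 10^0.
The first band gives digit 6 of the significand, and 6 is blue.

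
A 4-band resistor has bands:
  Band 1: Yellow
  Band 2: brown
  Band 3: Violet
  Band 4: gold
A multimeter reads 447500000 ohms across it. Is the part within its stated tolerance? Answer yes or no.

Yellow → 4 (first significant figure)
Brown → 1 (second significant figure)
Violet → ×10^7 multiplier
Gold → ±5% tolerance
41 × 10000000 = 410000000 Ω
Allowed range: 389500000 Ω to 430500000 Ω.
447500000 ohms lies outside that range.

no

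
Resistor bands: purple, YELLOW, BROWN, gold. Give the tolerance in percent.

±5%

The last band, gold, is the tolerance band.
Gold corresponds to ±5%.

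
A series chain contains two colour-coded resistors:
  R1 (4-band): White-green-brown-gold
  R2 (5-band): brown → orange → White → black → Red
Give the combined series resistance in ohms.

R1: white, green → 95; brown ×10 → 950 Ω.
R2: brown, orange, white → 139; black ×1 → 139 Ω.
Series: 950 + 139 = 1089 Ω.

1089 Ω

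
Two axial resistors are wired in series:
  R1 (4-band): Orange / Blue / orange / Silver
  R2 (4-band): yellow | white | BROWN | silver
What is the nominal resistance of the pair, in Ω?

36490 Ω

R1: orange, blue → 36; orange ×10^3 → 36000 Ω.
R2: yellow, white → 49; brown ×10 → 490 Ω.
Series: 36000 + 490 = 36490 Ω.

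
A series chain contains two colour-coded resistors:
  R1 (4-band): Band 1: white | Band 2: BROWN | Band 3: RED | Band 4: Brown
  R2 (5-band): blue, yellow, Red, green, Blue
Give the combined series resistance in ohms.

64209100 Ω

R1: white, brown → 91; red ×10^2 → 9100 Ω.
R2: blue, yellow, red → 642; green ×10^5 → 64200000 Ω.
Series: 9100 + 64200000 = 64209100 Ω.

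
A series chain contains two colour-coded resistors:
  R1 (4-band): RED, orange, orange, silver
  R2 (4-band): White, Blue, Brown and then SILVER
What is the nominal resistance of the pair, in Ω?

R1: red, orange → 23; orange ×10^3 → 23000 Ω.
R2: white, blue → 96; brown ×10 → 960 Ω.
Series: 23000 + 960 = 23960 Ω.

23960 Ω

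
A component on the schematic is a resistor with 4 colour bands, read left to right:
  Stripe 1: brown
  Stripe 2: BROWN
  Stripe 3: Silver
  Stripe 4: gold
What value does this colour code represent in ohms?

0.11 Ω

Brown → 1 (first significant figure)
Brown → 1 (second significant figure)
Silver → ×0.01 multiplier
11 × 0.01 = 0.11 Ω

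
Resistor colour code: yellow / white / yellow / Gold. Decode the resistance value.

Yellow → 4 (first significant figure)
White → 9 (second significant figure)
Yellow → ×10^4 multiplier
49 × 10000 = 490000 Ω

490000 Ω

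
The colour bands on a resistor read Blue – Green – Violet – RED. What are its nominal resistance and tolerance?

650000000 Ω ±2%

Blue → 6 (first significant figure)
Green → 5 (second significant figure)
Violet → ×10^7 multiplier
Red → ±2% tolerance
65 × 10000000 = 650000000 Ω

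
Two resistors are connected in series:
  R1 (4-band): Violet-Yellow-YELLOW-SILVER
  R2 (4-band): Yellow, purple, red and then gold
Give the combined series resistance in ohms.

744700 Ω

R1: violet, yellow → 74; yellow ×10^4 → 740000 Ω.
R2: yellow, violet → 47; red ×10^2 → 4700 Ω.
Series: 740000 + 4700 = 744700 Ω.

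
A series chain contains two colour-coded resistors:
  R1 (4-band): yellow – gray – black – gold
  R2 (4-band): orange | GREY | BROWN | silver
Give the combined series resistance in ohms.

428 Ω

R1: yellow, grey → 48; black ×1 → 48 Ω.
R2: orange, grey → 38; brown ×10 → 380 Ω.
Series: 48 + 380 = 428 Ω.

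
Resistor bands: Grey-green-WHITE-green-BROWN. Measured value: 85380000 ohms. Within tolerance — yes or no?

yes

Grey → 8 (first significant figure)
Green → 5 (second significant figure)
White → 9 (third significant figure)
Green → ×10^5 multiplier
Brown → ±1% tolerance
859 × 100000 = 85900000 Ω
Allowed range: 85041000 Ω to 86759000 Ω.
85380000 ohms lies inside that range.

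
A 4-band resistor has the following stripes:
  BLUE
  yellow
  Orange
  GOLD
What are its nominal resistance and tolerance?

Blue → 6 (first significant figure)
Yellow → 4 (second significant figure)
Orange → ×10^3 multiplier
Gold → ±5% tolerance
64 × 1000 = 64000 Ω

64000 Ω ±5%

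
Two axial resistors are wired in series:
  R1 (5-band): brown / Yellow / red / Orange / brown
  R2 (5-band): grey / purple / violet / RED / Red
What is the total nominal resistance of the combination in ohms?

R1: brown, yellow, red → 142; orange ×10^3 → 142000 Ω.
R2: grey, violet, violet → 877; red ×10^2 → 87700 Ω.
Series: 142000 + 87700 = 229700 Ω.

229700 Ω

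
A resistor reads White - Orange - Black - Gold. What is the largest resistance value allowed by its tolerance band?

97.65 Ω

White → 9 (first significant figure)
Orange → 3 (second significant figure)
Black → ×1 multiplier
Gold → ±5% tolerance
93 × 1 = 93 Ω
Largest = 93 × (1 + 5/100) = 97.65 Ω.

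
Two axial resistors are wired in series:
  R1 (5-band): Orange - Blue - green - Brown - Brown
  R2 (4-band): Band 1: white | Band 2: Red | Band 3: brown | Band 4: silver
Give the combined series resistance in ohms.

R1: orange, blue, green → 365; brown ×10 → 3650 Ω.
R2: white, red → 92; brown ×10 → 920 Ω.
Series: 3650 + 920 = 4570 Ω.

4570 Ω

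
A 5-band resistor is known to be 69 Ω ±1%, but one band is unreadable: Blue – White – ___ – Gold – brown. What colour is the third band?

black

69 Ω = 690 × 10^-1.
The third band gives digit 0 of the significand, and 0 is black.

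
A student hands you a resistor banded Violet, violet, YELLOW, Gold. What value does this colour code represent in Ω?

770000 Ω

Violet → 7 (first significant figure)
Violet → 7 (second significant figure)
Yellow → ×10^4 multiplier
77 × 10000 = 770000 Ω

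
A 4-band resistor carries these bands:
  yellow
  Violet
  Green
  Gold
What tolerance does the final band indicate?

±5%

The last band, gold, is the tolerance band.
Gold corresponds to ±5%.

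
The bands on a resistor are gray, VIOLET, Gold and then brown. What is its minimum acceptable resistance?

Grey → 8 (first significant figure)
Violet → 7 (second significant figure)
Gold → ×0.1 multiplier
Brown → ±1% tolerance
87 × 0.1 = 8.7 Ω
Minimum = 8.7 × (1 − 1/100) = 8.613 Ω.

8.613 Ω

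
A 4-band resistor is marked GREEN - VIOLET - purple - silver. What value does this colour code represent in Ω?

570000000 Ω

Green → 5 (first significant figure)
Violet → 7 (second significant figure)
Violet → ×10^7 multiplier
57 × 10000000 = 570000000 Ω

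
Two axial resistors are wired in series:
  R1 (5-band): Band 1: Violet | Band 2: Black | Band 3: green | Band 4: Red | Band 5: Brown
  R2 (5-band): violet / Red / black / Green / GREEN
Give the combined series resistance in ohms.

72070500 Ω

R1: violet, black, green → 705; red ×10^2 → 70500 Ω.
R2: violet, red, black → 720; green ×10^5 → 72000000 Ω.
Series: 70500 + 72000000 = 72070500 Ω.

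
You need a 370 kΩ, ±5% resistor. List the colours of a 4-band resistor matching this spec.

orange, violet, yellow, gold

370000 Ω = 37 × 10^4.
3 → orange
7 → violet
Multiplier 10^4 → yellow.
±5% tolerance → gold.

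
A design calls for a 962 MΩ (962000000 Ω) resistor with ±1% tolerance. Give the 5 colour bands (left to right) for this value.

white, blue, red, blue, brown

962000000 Ω = 962 × 10^6.
9 → white
6 → blue
2 → red
Multiplier 10^6 → blue.
±1% tolerance → brown.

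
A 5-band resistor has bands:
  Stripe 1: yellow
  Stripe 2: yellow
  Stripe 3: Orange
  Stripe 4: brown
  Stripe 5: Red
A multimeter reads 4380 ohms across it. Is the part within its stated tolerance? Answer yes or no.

Yellow → 4 (first significant figure)
Yellow → 4 (second significant figure)
Orange → 3 (third significant figure)
Brown → ×10 multiplier
Red → ±2% tolerance
443 × 10 = 4430 Ω
Allowed range: 4341.4 Ω to 4518.6 Ω.
4380 ohms lies inside that range.

yes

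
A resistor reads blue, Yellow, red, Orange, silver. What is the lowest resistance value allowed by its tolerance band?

Blue → 6 (first significant figure)
Yellow → 4 (second significant figure)
Red → 2 (third significant figure)
Orange → ×10^3 multiplier
Silver → ±10% tolerance
642 × 1000 = 642000 Ω
Lowest = 642000 × (1 − 10/100) = 577800 Ω.

577800 Ω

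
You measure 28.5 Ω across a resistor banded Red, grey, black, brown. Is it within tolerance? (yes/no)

Red → 2 (first significant figure)
Grey → 8 (second significant figure)
Black → ×1 multiplier
Brown → ±1% tolerance
28 × 1 = 28 Ω
Allowed range: 27.72 Ω to 28.28 Ω.
28.5 Ω lies outside that range.

no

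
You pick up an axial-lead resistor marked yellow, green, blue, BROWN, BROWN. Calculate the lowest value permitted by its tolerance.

Yellow → 4 (first significant figure)
Green → 5 (second significant figure)
Blue → 6 (third significant figure)
Brown → ×10 multiplier
Brown → ±1% tolerance
456 × 10 = 4560 Ω
Lowest = 4560 × (1 − 1/100) = 4514.4 Ω.

4514.4 Ω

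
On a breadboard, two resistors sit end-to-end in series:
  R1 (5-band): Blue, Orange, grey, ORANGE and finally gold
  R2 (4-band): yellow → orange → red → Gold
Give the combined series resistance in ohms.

642300 Ω

R1: blue, orange, grey → 638; orange ×10^3 → 638000 Ω.
R2: yellow, orange → 43; red ×10^2 → 4300 Ω.
Series: 638000 + 4300 = 642300 Ω.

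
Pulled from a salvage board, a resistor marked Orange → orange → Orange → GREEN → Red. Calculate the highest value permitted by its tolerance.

33966000 Ω

Orange → 3 (first significant figure)
Orange → 3 (second significant figure)
Orange → 3 (third significant figure)
Green → ×10^5 multiplier
Red → ±2% tolerance
333 × 100000 = 33300000 Ω
Highest = 33300000 × (1 + 2/100) = 33966000 Ω.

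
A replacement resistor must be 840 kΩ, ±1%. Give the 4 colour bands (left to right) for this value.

grey, yellow, yellow, brown

840000 Ω = 84 × 10^4.
8 → grey
4 → yellow
Multiplier 10^4 → yellow.
±1% tolerance → brown.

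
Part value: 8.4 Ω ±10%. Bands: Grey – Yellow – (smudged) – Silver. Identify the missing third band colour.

gold

8.4 Ω = 84 × 10^-1.
The third band is the multiplier, 10^-1, which is gold.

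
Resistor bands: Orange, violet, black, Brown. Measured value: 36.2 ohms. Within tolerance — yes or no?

no

Orange → 3 (first significant figure)
Violet → 7 (second significant figure)
Black → ×1 multiplier
Brown → ±1% tolerance
37 × 1 = 37 Ω
Allowed range: 36.63 Ω to 37.37 Ω.
36.2 ohms lies outside that range.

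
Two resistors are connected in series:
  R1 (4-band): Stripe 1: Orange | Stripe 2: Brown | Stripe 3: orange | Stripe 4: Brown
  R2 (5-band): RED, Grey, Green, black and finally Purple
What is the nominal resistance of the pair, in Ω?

R1: orange, brown → 31; orange ×10^3 → 31000 Ω.
R2: red, grey, green → 285; black ×1 → 285 Ω.
Series: 31000 + 285 = 31285 Ω.

31285 Ω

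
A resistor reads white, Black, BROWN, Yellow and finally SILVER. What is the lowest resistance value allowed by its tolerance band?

8109000 Ω

White → 9 (first significant figure)
Black → 0 (second significant figure)
Brown → 1 (third significant figure)
Yellow → ×10^4 multiplier
Silver → ±10% tolerance
901 × 10000 = 9010000 Ω
Lowest = 9010000 × (1 − 10/100) = 8109000 Ω.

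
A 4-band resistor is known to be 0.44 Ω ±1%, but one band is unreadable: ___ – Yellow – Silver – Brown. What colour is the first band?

0.44 Ω = 44 × 10^-2.
The first band gives digit 4 of the significand, and 4 is yellow.

yellow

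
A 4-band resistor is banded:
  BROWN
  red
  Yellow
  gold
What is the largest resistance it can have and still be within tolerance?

Brown → 1 (first significant figure)
Red → 2 (second significant figure)
Yellow → ×10^4 multiplier
Gold → ±5% tolerance
12 × 10000 = 120000 Ω
Largest = 120000 × (1 + 5/100) = 126000 Ω.

126000 Ω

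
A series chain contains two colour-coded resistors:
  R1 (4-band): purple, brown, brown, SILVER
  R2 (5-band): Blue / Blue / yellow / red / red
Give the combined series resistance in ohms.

R1: violet, brown → 71; brown ×10 → 710 Ω.
R2: blue, blue, yellow → 664; red ×10^2 → 66400 Ω.
Series: 710 + 66400 = 67110 Ω.

67110 Ω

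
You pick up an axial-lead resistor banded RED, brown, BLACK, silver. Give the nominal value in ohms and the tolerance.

Red → 2 (first significant figure)
Brown → 1 (second significant figure)
Black → ×1 multiplier
Silver → ±10% tolerance
21 × 1 = 21 Ω

21 Ω ±10%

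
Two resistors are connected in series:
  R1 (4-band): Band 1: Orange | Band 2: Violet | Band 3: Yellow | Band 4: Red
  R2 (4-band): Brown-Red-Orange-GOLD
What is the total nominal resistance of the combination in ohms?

382000 Ω

R1: orange, violet → 37; yellow ×10^4 → 370000 Ω.
R2: brown, red → 12; orange ×10^3 → 12000 Ω.
Series: 370000 + 12000 = 382000 Ω.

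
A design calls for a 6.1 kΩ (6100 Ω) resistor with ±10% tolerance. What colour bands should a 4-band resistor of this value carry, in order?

6100 Ω = 61 × 10^2.
6 → blue
1 → brown
Multiplier 10^2 → red.
±10% tolerance → silver.

blue, brown, red, silver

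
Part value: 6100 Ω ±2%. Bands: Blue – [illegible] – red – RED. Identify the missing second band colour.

6100 Ω = 61 × 10^2.
The second band gives digit 1 of the significand, and 1 is brown.

brown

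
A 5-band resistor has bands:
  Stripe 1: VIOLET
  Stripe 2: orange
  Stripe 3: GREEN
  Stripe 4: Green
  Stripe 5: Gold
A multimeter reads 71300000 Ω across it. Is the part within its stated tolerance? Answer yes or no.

Violet → 7 (first significant figure)
Orange → 3 (second significant figure)
Green → 5 (third significant figure)
Green → ×10^5 multiplier
Gold → ±5% tolerance
735 × 100000 = 73500000 Ω
Allowed range: 69825000 Ω to 77175000 Ω.
71300000 Ω lies inside that range.

yes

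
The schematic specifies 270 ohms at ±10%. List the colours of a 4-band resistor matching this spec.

270 Ω = 27 × 10^1.
2 → red
7 → violet
Multiplier 10^1 → brown.
±10% tolerance → silver.

red, violet, brown, silver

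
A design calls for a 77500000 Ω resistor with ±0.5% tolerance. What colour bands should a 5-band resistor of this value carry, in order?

77500000 Ω = 775 × 10^5.
7 → violet
7 → violet
5 → green
Multiplier 10^5 → green.
±0.5% tolerance → green.

violet, violet, green, green, green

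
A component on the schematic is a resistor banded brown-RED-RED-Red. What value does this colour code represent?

Brown → 1 (first significant figure)
Red → 2 (second significant figure)
Red → ×10^2 multiplier
12 × 100 = 1200 Ω

1200 Ω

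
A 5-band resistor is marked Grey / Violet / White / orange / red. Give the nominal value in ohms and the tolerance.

Grey → 8 (first significant figure)
Violet → 7 (second significant figure)
White → 9 (third significant figure)
Orange → ×10^3 multiplier
Red → ±2% tolerance
879 × 1000 = 879000 Ω

879000 Ω ±2%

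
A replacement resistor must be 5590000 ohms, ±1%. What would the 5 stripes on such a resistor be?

green, green, white, yellow, brown

5590000 Ω = 559 × 10^4.
5 → green
5 → green
9 → white
Multiplier 10^4 → yellow.
±1% tolerance → brown.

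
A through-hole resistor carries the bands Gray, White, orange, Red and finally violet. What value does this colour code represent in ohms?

89300 Ω

Grey → 8 (first significant figure)
White → 9 (second significant figure)
Orange → 3 (third significant figure)
Red → ×10^2 multiplier
893 × 100 = 89300 Ω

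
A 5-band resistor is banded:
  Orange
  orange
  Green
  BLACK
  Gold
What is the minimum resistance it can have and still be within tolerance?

318.25 Ω

Orange → 3 (first significant figure)
Orange → 3 (second significant figure)
Green → 5 (third significant figure)
Black → ×1 multiplier
Gold → ±5% tolerance
335 × 1 = 335 Ω
Minimum = 335 × (1 − 5/100) = 318.25 Ω.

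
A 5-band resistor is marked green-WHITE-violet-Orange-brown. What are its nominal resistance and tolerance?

597000 Ω ±1%

Green → 5 (first significant figure)
White → 9 (second significant figure)
Violet → 7 (third significant figure)
Orange → ×10^3 multiplier
Brown → ±1% tolerance
597 × 1000 = 597000 Ω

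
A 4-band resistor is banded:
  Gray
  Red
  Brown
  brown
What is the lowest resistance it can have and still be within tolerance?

811.8 Ω

Grey → 8 (first significant figure)
Red → 2 (second significant figure)
Brown → ×10 multiplier
Brown → ±1% tolerance
82 × 10 = 820 Ω
Lowest = 820 × (1 − 1/100) = 811.8 Ω.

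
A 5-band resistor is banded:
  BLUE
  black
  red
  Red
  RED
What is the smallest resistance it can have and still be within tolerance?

Blue → 6 (first significant figure)
Black → 0 (second significant figure)
Red → 2 (third significant figure)
Red → ×10^2 multiplier
Red → ±2% tolerance
602 × 100 = 60200 Ω
Smallest = 60200 × (1 − 2/100) = 58996 Ω.

58996 Ω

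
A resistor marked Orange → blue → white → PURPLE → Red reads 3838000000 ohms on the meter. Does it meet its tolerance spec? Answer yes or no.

Orange → 3 (first significant figure)
Blue → 6 (second significant figure)
White → 9 (third significant figure)
Violet → ×10^7 multiplier
Red → ±2% tolerance
369 × 10000000 = 3690000000 Ω
Allowed range: 3616200000 Ω to 3763800000 Ω.
3838000000 ohms lies outside that range.

no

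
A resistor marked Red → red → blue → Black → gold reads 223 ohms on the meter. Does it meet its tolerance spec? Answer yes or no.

Red → 2 (first significant figure)
Red → 2 (second significant figure)
Blue → 6 (third significant figure)
Black → ×1 multiplier
Gold → ±5% tolerance
226 × 1 = 226 Ω
Allowed range: 214.7 Ω to 237.3 Ω.
223 ohms lies inside that range.

yes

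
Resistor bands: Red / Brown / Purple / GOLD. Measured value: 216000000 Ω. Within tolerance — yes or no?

yes

Red → 2 (first significant figure)
Brown → 1 (second significant figure)
Violet → ×10^7 multiplier
Gold → ±5% tolerance
21 × 10000000 = 210000000 Ω
Allowed range: 199500000 Ω to 220500000 Ω.
216000000 Ω lies inside that range.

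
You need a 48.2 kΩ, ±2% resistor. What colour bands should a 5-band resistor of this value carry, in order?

yellow, grey, red, red, red

48200 Ω = 482 × 10^2.
4 → yellow
8 → grey
2 → red
Multiplier 10^2 → red.
±2% tolerance → red.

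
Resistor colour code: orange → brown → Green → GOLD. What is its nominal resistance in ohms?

3100000 Ω

Orange → 3 (first significant figure)
Brown → 1 (second significant figure)
Green → ×10^5 multiplier
31 × 100000 = 3100000 Ω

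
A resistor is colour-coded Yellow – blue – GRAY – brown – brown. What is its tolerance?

±1%

The last band, brown, is the tolerance band.
Brown corresponds to ±1%.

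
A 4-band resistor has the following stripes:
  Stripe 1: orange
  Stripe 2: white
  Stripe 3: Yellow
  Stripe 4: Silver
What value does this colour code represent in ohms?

390000 Ω

Orange → 3 (first significant figure)
White → 9 (second significant figure)
Yellow → ×10^4 multiplier
39 × 10000 = 390000 Ω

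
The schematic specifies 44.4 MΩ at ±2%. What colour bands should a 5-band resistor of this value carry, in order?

44400000 Ω = 444 × 10^5.
4 → yellow
4 → yellow
4 → yellow
Multiplier 10^5 → green.
±2% tolerance → red.

yellow, yellow, yellow, green, red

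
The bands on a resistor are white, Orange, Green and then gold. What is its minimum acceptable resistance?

White → 9 (first significant figure)
Orange → 3 (second significant figure)
Green → ×10^5 multiplier
Gold → ±5% tolerance
93 × 100000 = 9300000 Ω
Minimum = 9300000 × (1 − 5/100) = 8835000 Ω.

8835000 Ω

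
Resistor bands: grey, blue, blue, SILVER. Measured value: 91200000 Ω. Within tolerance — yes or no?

yes

Grey → 8 (first significant figure)
Blue → 6 (second significant figure)
Blue → ×10^6 multiplier
Silver → ±10% tolerance
86 × 1000000 = 86000000 Ω
Allowed range: 77400000 Ω to 94600000 Ω.
91200000 Ω lies inside that range.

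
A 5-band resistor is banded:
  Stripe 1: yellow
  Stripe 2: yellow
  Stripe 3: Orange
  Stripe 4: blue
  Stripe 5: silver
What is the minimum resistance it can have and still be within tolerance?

398700000 Ω

Yellow → 4 (first significant figure)
Yellow → 4 (second significant figure)
Orange → 3 (third significant figure)
Blue → ×10^6 multiplier
Silver → ±10% tolerance
443 × 1000000 = 443000000 Ω
Minimum = 443000000 × (1 − 10/100) = 398700000 Ω.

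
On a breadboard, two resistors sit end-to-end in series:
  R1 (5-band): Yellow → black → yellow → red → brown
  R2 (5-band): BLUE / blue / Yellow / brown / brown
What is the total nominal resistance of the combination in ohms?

47040 Ω

R1: yellow, black, yellow → 404; red ×10^2 → 40400 Ω.
R2: blue, blue, yellow → 664; brown ×10 → 6640 Ω.
Series: 40400 + 6640 = 47040 Ω.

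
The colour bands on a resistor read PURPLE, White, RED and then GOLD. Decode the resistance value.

Violet → 7 (first significant figure)
White → 9 (second significant figure)
Red → ×10^2 multiplier
79 × 100 = 7900 Ω

7900 Ω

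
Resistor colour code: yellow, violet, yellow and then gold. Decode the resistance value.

470000 Ω

Yellow → 4 (first significant figure)
Violet → 7 (second significant figure)
Yellow → ×10^4 multiplier
47 × 10000 = 470000 Ω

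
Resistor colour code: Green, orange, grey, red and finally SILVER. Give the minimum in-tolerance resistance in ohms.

48420 Ω

Green → 5 (first significant figure)
Orange → 3 (second significant figure)
Grey → 8 (third significant figure)
Red → ×10^2 multiplier
Silver → ±10% tolerance
538 × 100 = 53800 Ω
Minimum = 53800 × (1 − 10/100) = 48420 Ω.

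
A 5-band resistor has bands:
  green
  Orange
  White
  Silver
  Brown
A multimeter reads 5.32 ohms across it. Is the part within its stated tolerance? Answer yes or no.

no

Green → 5 (first significant figure)
Orange → 3 (second significant figure)
White → 9 (third significant figure)
Silver → ×0.01 multiplier
Brown → ±1% tolerance
539 × 0.01 = 5.39 Ω
Allowed range: 5.3361 Ω to 5.4439 Ω.
5.32 ohms lies outside that range.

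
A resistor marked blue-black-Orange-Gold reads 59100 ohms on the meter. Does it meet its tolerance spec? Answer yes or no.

yes

Blue → 6 (first significant figure)
Black → 0 (second significant figure)
Orange → ×10^3 multiplier
Gold → ±5% tolerance
60 × 1000 = 60000 Ω
Allowed range: 57000 Ω to 63000 Ω.
59100 ohms lies inside that range.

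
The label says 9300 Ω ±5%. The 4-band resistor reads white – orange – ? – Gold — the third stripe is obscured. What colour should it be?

9300 Ω = 93 × 10^2.
The third band is the multiplier, 10^2, which is red.

red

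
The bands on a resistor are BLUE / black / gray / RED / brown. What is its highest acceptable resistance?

Blue → 6 (first significant figure)
Black → 0 (second significant figure)
Grey → 8 (third significant figure)
Red → ×10^2 multiplier
Brown → ±1% tolerance
608 × 100 = 60800 Ω
Highest = 60800 × (1 + 1/100) = 61408 Ω.

61408 Ω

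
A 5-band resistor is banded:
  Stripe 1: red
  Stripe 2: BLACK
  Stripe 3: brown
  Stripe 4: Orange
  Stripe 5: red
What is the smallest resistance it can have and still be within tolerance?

196980 Ω

Red → 2 (first significant figure)
Black → 0 (second significant figure)
Brown → 1 (third significant figure)
Orange → ×10^3 multiplier
Red → ±2% tolerance
201 × 1000 = 201000 Ω
Smallest = 201000 × (1 − 2/100) = 196980 Ω.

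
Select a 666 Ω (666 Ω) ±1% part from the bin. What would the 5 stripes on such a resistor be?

blue, blue, blue, black, brown

666 Ω = 666 × 10^0.
6 → blue
6 → blue
6 → blue
Multiplier 10^0 → black.
±1% tolerance → brown.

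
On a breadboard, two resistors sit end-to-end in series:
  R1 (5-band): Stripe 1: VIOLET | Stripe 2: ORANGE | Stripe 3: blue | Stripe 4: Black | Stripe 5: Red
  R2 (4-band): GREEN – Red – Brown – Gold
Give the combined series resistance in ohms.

R1: violet, orange, blue → 736; black ×1 → 736 Ω.
R2: green, red → 52; brown ×10 → 520 Ω.
Series: 736 + 520 = 1256 Ω.

1256 Ω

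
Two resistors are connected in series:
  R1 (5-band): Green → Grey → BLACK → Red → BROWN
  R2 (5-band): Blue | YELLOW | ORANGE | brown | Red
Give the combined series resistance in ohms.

R1: green, grey, black → 580; red ×10^2 → 58000 Ω.
R2: blue, yellow, orange → 643; brown ×10 → 6430 Ω.
Series: 58000 + 6430 = 64430 Ω.

64430 Ω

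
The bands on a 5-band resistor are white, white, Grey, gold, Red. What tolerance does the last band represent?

The last band, red, is the tolerance band.
Red corresponds to ±2%.

±2%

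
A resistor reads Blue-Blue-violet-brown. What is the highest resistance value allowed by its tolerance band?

666600000 Ω

Blue → 6 (first significant figure)
Blue → 6 (second significant figure)
Violet → ×10^7 multiplier
Brown → ±1% tolerance
66 × 10000000 = 660000000 Ω
Highest = 660000000 × (1 + 1/100) = 666600000 Ω.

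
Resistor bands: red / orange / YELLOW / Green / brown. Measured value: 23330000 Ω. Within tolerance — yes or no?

yes

Red → 2 (first significant figure)
Orange → 3 (second significant figure)
Yellow → 4 (third significant figure)
Green → ×10^5 multiplier
Brown → ±1% tolerance
234 × 100000 = 23400000 Ω
Allowed range: 23166000 Ω to 23634000 Ω.
23330000 Ω lies inside that range.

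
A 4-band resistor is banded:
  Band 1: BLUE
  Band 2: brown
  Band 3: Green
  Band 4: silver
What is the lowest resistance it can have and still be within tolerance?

5490000 Ω

Blue → 6 (first significant figure)
Brown → 1 (second significant figure)
Green → ×10^5 multiplier
Silver → ±10% tolerance
61 × 100000 = 6100000 Ω
Lowest = 6100000 × (1 − 10/100) = 5490000 Ω.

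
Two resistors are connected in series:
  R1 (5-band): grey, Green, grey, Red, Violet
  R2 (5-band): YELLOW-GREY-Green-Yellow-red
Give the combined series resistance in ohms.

R1: grey, green, grey → 858; red ×10^2 → 85800 Ω.
R2: yellow, grey, green → 485; yellow ×10^4 → 4850000 Ω.
Series: 85800 + 4850000 = 4935800 Ω.

4935800 Ω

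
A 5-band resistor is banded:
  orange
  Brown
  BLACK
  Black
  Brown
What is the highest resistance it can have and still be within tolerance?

313.1 Ω

Orange → 3 (first significant figure)
Brown → 1 (second significant figure)
Black → 0 (third significant figure)
Black → ×1 multiplier
Brown → ±1% tolerance
310 × 1 = 310 Ω
Highest = 310 × (1 + 1/100) = 313.1 Ω.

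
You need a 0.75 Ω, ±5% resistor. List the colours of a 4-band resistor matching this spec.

violet, green, silver, gold

0.75 Ω = 75 × 10^-2.
7 → violet
5 → green
Multiplier 10^-2 → silver.
±5% tolerance → gold.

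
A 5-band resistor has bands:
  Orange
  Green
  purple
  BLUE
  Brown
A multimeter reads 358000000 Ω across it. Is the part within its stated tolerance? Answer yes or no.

Orange → 3 (first significant figure)
Green → 5 (second significant figure)
Violet → 7 (third significant figure)
Blue → ×10^6 multiplier
Brown → ±1% tolerance
357 × 1000000 = 357000000 Ω
Allowed range: 353430000 Ω to 360570000 Ω.
358000000 Ω lies inside that range.

yes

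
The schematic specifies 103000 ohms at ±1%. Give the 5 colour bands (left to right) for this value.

brown, black, orange, orange, brown

103000 Ω = 103 × 10^3.
1 → brown
0 → black
3 → orange
Multiplier 10^3 → orange.
±1% tolerance → brown.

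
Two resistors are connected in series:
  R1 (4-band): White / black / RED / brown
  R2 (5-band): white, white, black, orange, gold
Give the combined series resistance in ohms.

999000 Ω

R1: white, black → 90; red ×10^2 → 9000 Ω.
R2: white, white, black → 990; orange ×10^3 → 990000 Ω.
Series: 9000 + 990000 = 999000 Ω.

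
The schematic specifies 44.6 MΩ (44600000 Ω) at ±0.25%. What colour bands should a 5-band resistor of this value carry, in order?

44600000 Ω = 446 × 10^5.
4 → yellow
4 → yellow
6 → blue
Multiplier 10^5 → green.
±0.25% tolerance → blue.

yellow, yellow, blue, green, blue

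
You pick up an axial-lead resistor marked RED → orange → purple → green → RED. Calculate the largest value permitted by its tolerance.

Red → 2 (first significant figure)
Orange → 3 (second significant figure)
Violet → 7 (third significant figure)
Green → ×10^5 multiplier
Red → ±2% tolerance
237 × 100000 = 23700000 Ω
Largest = 23700000 × (1 + 2/100) = 24174000 Ω.

24174000 Ω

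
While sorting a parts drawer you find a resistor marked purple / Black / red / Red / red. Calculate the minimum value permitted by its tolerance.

Violet → 7 (first significant figure)
Black → 0 (second significant figure)
Red → 2 (third significant figure)
Red → ×10^2 multiplier
Red → ±2% tolerance
702 × 100 = 70200 Ω
Minimum = 70200 × (1 − 2/100) = 68796 Ω.

68796 Ω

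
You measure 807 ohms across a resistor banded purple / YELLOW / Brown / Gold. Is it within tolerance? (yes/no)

no

Violet → 7 (first significant figure)
Yellow → 4 (second significant figure)
Brown → ×10 multiplier
Gold → ±5% tolerance
74 × 10 = 740 Ω
Allowed range: 703 Ω to 777 Ω.
807 ohms lies outside that range.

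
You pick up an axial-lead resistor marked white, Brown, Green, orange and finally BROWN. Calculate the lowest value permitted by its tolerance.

White → 9 (first significant figure)
Brown → 1 (second significant figure)
Green → 5 (third significant figure)
Orange → ×10^3 multiplier
Brown → ±1% tolerance
915 × 1000 = 915000 Ω
Lowest = 915000 × (1 − 1/100) = 905850 Ω.

905850 Ω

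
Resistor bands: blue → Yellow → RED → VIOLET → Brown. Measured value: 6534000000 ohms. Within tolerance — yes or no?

no

Blue → 6 (first significant figure)
Yellow → 4 (second significant figure)
Red → 2 (third significant figure)
Violet → ×10^7 multiplier
Brown → ±1% tolerance
642 × 10000000 = 6420000000 Ω
Allowed range: 6355800000 Ω to 6484200000 Ω.
6534000000 ohms lies outside that range.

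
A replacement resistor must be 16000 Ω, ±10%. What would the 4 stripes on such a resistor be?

16000 Ω = 16 × 10^3.
1 → brown
6 → blue
Multiplier 10^3 → orange.
±10% tolerance → silver.

brown, blue, orange, silver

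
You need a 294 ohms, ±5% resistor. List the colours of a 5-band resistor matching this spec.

294 Ω = 294 × 10^0.
2 → red
9 → white
4 → yellow
Multiplier 10^0 → black.
±5% tolerance → gold.

red, white, yellow, black, gold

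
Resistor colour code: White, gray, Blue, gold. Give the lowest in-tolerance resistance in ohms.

93100000 Ω

White → 9 (first significant figure)
Grey → 8 (second significant figure)
Blue → ×10^6 multiplier
Gold → ±5% tolerance
98 × 1000000 = 98000000 Ω
Lowest = 98000000 × (1 − 5/100) = 93100000 Ω.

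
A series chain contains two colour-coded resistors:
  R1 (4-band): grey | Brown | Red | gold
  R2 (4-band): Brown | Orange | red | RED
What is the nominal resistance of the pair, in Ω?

9400 Ω

R1: grey, brown → 81; red ×10^2 → 8100 Ω.
R2: brown, orange → 13; red ×10^2 → 1300 Ω.
Series: 8100 + 1300 = 9400 Ω.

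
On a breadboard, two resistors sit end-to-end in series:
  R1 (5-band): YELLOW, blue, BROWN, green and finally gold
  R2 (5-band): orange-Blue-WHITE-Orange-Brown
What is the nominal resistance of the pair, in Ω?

46469000 Ω

R1: yellow, blue, brown → 461; green ×10^5 → 46100000 Ω.
R2: orange, blue, white → 369; orange ×10^3 → 369000 Ω.
Series: 46100000 + 369000 = 46469000 Ω.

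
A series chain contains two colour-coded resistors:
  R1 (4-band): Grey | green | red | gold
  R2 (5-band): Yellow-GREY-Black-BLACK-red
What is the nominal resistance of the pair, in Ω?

R1: grey, green → 85; red ×10^2 → 8500 Ω.
R2: yellow, grey, black → 480; black ×1 → 480 Ω.
Series: 8500 + 480 = 8980 Ω.

8980 Ω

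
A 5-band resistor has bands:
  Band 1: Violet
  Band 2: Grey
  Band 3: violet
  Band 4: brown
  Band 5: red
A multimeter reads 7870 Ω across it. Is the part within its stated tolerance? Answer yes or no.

Violet → 7 (first significant figure)
Grey → 8 (second significant figure)
Violet → 7 (third significant figure)
Brown → ×10 multiplier
Red → ±2% tolerance
787 × 10 = 7870 Ω
Allowed range: 7712.6 Ω to 8027.4 Ω.
7870 Ω lies inside that range.

yes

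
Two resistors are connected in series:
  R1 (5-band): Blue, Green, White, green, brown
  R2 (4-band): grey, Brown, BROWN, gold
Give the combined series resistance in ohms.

65900810 Ω

R1: blue, green, white → 659; green ×10^5 → 65900000 Ω.
R2: grey, brown → 81; brown ×10 → 810 Ω.
Series: 65900000 + 810 = 65900810 Ω.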